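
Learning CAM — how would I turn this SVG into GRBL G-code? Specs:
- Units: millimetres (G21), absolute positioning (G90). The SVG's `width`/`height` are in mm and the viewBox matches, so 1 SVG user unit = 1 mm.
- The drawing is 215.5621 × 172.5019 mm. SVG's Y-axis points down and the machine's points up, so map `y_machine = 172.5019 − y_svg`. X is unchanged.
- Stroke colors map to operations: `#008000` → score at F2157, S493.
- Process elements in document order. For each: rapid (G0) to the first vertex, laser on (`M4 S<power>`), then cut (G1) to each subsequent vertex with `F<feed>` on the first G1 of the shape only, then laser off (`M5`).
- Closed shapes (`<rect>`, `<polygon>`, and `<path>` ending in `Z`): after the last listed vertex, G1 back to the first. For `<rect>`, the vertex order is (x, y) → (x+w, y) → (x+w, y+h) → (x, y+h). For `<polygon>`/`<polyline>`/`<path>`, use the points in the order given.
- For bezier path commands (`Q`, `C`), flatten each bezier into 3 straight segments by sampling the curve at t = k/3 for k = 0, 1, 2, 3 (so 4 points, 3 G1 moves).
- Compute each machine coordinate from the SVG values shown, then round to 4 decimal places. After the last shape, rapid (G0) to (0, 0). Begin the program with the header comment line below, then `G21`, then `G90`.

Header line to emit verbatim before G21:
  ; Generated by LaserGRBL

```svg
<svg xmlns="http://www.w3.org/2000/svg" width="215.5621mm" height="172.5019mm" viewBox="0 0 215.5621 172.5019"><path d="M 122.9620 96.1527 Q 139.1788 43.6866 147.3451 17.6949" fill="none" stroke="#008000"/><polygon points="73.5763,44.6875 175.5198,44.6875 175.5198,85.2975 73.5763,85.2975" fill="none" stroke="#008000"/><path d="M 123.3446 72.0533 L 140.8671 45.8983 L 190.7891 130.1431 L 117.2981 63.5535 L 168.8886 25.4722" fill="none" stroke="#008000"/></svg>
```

; Generated by LaserGRBL
G21
G90
G0 X122.9620 Y76.3492
M4 S493
G1 X132.8787 Y108.3850 F2157
G1 X141.0064 Y134.5376
G1 X147.3451 Y154.8070
M5
G0 X73.5763 Y127.8144
M4 S493
G1 X175.5198 Y127.8144 F2157
G1 X175.5198 Y87.2044
G1 X73.5763 Y87.2044
G1 X73.5763 Y127.8144
M5
G0 X123.3446 Y100.4486
M4 S493
G1 X140.8671 Y126.6036 F2157
G1 X190.7891 Y42.3588
G1 X117.2981 Y108.9484
G1 X168.8886 Y147.0297
M5
G0 X0.0000 Y0.0000

1 u = 1 mm; y_m = 172.5019 − y.

[1] `<path>` quadratic bezier, #008000→score S493 F2157: (122.9620,76.3492) → (132.8787,108.3850) → (141.0064,134.5376) → (147.3451,154.8070)

[2] `<polygon>` rectangle, #008000→score S493 F2157: (73.5763,127.8144) → (175.5198,127.8144) → (175.5198,87.2044) → (73.5763,87.2044) → (73.5763,127.8144) (closed)

[3] `<path>` open polyline, #008000→score S493 F2157: (123.3446,100.4486) → (140.8671,126.6036) → (190.7891,42.3588) → (117.2981,108.9484) → (168.8886,147.0297)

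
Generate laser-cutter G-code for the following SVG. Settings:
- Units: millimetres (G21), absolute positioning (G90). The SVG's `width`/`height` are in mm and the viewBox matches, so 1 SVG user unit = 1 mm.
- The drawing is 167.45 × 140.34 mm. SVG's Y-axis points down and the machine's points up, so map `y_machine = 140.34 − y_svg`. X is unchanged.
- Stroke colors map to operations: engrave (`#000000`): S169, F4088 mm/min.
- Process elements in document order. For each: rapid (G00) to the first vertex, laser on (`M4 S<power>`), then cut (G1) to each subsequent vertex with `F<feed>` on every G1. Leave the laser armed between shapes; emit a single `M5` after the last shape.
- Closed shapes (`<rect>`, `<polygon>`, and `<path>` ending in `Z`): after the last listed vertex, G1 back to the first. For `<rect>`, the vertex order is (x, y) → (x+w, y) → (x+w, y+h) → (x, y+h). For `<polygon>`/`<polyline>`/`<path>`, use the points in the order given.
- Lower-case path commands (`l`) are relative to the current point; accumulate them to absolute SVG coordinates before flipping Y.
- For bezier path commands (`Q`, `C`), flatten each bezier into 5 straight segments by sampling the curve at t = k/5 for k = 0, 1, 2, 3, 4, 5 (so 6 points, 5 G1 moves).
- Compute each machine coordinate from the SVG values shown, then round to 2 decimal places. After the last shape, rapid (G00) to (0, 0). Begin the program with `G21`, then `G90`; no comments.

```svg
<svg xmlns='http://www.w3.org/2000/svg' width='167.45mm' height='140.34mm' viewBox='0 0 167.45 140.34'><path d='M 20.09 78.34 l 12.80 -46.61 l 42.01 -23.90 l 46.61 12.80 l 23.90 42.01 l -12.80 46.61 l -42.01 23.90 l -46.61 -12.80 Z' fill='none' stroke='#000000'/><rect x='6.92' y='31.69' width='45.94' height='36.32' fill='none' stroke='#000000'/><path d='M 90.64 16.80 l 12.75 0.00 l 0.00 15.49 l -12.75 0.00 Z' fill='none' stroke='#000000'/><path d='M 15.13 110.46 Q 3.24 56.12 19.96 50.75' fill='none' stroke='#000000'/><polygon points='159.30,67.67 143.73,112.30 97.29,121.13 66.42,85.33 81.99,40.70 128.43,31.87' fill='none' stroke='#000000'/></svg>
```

G21
G90
G00 X20.09 Y62.00
M4 S169
G1 X32.89 Y108.61 F4088
G1 X74.90 Y132.51 F4088
G1 X121.51 Y119.71 F4088
G1 X145.41 Y77.70 F4088
G1 X132.61 Y31.09 F4088
G1 X90.60 Y7.19 F4088
G1 X43.99 Y19.99 F4088
G1 X20.09 Y62.00 F4088
G00 X6.92 Y108.65
M4 S169
G1 X52.86 Y108.65 F4088
G1 X52.86 Y72.33 F4088
G1 X6.92 Y72.33 F4088
G1 X6.92 Y108.65 F4088
G00 X90.64 Y123.54
M4 S169
G1 X103.39 Y123.54 F4088
G1 X103.39 Y108.05 F4088
G1 X90.64 Y108.05 F4088
G1 X90.64 Y123.54 F4088
G00 X15.13 Y29.88
M4 S169
G1 X11.52 Y49.66 F4088
G1 X10.20 Y65.52 F4088
G1 X11.16 Y77.46 F4088
G1 X14.42 Y85.48 F4088
G1 X19.96 Y89.59 F4088
G00 X159.30 Y72.67
M4 S169
G1 X143.73 Y28.04 F4088
G1 X97.29 Y19.21 F4088
G1 X66.42 Y55.01 F4088
G1 X81.99 Y99.64 F4088
G1 X128.43 Y108.47 F4088
G1 X159.30 Y72.67 F4088
M5
G00 X0.00 Y0.00

Since the viewBox matches the mm dimensions, user units are millimetres directly. The only transform is the Y-flip y_m = 140.34 − y_svg.

Shape 1 is a regular polygon drawn with `<path>`. Its stroke #000000 means engrave at S169, F4088. After flipping Y the toolpath is (20.09,62.00) → (32.89,108.61) → (74.90,132.51) → (121.51,119.71) → (145.41,77.70) → (132.61,31.09) → (90.60,7.19) → (43.99,19.99) → (20.09,62.00), returning to the start.

Shape 2 is a rectangle drawn with `<rect>`. Its stroke #000000 means engrave at S169, F4088. After flipping Y the toolpath is (6.92,108.65) → (52.86,108.65) → (52.86,72.33) → (6.92,72.33) → (6.92,108.65), returning to the start.

Shape 3 is a rectangle drawn with `<path>`. Its stroke #000000 means engrave at S169, F4088. After flipping Y the toolpath is (90.64,123.54) → (103.39,123.54) → (103.39,108.05) → (90.64,108.05) → (90.64,123.54), returning to the start.

Shape 4 is a quadratic bezier drawn with `<path>`. Its stroke #000000 means engrave at S169, F4088. After flipping Y the toolpath is (15.13,29.88) → (11.52,49.66) → (10.20,65.52) → (11.16,77.46) → (14.42,85.48) → (19.96,89.59).

Shape 5 is a regular polygon drawn with `<polygon>`. Its stroke #000000 means engrave at S169, F4088. After flipping Y the toolpath is (159.30,72.67) → (143.73,28.04) → (97.29,19.21) → (66.42,55.01) → (81.99,99.64) → (128.43,108.47) → (159.30,72.67), returning to the start.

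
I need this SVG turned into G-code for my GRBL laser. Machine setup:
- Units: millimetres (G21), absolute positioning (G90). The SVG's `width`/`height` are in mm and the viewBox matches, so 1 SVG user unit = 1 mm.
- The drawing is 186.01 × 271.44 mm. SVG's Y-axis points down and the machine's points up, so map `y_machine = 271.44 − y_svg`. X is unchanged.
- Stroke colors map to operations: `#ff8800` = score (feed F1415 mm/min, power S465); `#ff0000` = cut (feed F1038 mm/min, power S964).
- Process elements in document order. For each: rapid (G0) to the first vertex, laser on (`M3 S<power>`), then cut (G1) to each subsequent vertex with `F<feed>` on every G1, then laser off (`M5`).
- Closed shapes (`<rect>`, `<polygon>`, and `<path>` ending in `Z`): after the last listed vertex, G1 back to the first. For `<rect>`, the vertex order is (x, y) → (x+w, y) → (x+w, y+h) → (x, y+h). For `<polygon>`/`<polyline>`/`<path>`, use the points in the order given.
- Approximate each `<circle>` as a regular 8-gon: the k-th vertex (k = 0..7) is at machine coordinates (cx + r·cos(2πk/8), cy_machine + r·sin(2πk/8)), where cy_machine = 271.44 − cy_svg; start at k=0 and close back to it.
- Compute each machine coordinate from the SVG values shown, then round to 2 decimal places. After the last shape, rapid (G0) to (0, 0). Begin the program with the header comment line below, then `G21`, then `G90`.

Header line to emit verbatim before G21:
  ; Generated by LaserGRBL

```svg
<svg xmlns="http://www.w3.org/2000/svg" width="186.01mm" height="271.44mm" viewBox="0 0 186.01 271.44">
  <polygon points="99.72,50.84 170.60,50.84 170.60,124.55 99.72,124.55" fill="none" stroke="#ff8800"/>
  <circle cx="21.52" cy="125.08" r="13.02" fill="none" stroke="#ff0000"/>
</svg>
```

; Generated by LaserGRBL
G21
G90
G0 X99.72 Y220.60
M3 S465
G1 X170.60 Y220.60 F1415
G1 X170.60 Y146.89 F1415
G1 X99.72 Y146.89 F1415
G1 X99.72 Y220.60 F1415
M5
G0 X34.54 Y146.36
M3 S964
G1 X30.73 Y155.57 F1038
G1 X21.52 Y159.38 F1038
G1 X12.31 Y155.57 F1038
G1 X8.50 Y146.36 F1038
G1 X12.31 Y137.15 F1038
G1 X21.52 Y133.34 F1038
G1 X30.73 Y137.15 F1038
G1 X34.54 Y146.36 F1038
M5
G0 X0.00 Y0.00

Since the viewBox matches the mm dimensions, user units are millimetres directly. The only transform is the Y-flip y_m = 271.44 − y_svg.

Shape 1 is a rectangle drawn with `<polygon>`. Its stroke #ff8800 means score at S465, F1415. After flipping Y the toolpath is (99.72,220.60) → (170.60,220.60) → (170.60,146.89) → (99.72,146.89) → (99.72,220.60), returning to the start.

Shape 2 is a circle drawn with `<circle>`. Its stroke #ff0000 means cut at S964, F1038. After flipping Y the toolpath is (34.54,146.36) → (30.73,155.57) → (21.52,159.38) → (12.31,155.57) → (8.50,146.36) → (12.31,137.15) → (21.52,133.34) → (30.73,137.15) → (34.54,146.36), returning to the start.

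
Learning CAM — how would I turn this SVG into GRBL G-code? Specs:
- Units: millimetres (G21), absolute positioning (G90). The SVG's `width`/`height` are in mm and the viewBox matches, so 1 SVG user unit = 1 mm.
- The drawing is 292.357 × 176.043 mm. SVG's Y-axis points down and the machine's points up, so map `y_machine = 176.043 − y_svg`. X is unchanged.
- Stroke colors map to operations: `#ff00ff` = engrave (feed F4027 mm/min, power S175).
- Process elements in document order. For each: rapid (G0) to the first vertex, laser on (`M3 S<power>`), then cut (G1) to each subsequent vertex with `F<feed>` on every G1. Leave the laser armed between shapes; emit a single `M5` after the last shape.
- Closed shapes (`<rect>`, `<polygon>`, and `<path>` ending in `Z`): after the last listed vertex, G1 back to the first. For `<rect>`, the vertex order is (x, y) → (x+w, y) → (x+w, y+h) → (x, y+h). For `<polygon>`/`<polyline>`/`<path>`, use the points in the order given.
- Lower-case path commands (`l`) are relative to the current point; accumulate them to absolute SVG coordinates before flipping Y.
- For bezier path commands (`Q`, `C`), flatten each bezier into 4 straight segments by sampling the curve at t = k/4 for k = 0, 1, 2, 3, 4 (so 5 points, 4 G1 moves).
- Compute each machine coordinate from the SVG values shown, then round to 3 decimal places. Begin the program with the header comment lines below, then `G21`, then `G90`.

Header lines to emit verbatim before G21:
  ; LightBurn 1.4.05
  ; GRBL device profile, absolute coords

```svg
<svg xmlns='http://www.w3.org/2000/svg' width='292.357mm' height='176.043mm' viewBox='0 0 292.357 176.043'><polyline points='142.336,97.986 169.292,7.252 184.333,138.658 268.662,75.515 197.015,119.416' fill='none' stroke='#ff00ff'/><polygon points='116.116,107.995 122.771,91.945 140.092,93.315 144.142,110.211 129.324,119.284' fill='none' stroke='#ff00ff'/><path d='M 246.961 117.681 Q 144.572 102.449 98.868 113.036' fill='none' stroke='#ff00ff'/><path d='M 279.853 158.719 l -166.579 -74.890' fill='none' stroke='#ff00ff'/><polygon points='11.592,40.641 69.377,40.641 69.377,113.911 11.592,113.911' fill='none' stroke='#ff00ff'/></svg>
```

; LightBurn 1.4.05
; GRBL device profile, absolute coords
G21
G90
G0 X142.336 Y78.057
M3 S175
G1 X169.292 Y168.791 F4027
G1 X184.333 Y37.385 F4027
G1 X268.662 Y100.528 F4027
G1 X197.015 Y56.627 F4027
G0 X116.116 Y68.048
M3 S175
G1 X122.771 Y84.098 F4027
G1 X140.092 Y82.728 F4027
G1 X144.142 Y65.832 F4027
G1 X129.324 Y56.759 F4027
G1 X116.116 Y68.048 F4027
G0 X246.961 Y58.362
M3 S175
G1 X199.309 Y64.364 F4027
G1 X158.743 Y67.139 F4027
G1 X125.263 Y66.687 F4027
G1 X98.868 Y63.007 F4027
G0 X279.853 Y17.324
M3 S175
G1 X113.274 Y92.214 F4027
G0 X11.592 Y135.402
M3 S175
G1 X69.377 Y135.402 F4027
G1 X69.377 Y62.132 F4027
G1 X11.592 Y62.132 F4027
G1 X11.592 Y135.402 F4027
M5

1 u = 1 mm; y_m = 176.043 − y.

[1] `<polyline>` open polyline, #ff00ff→engrave S175 F4027: (142.336,78.057) → (169.292,168.791) → (184.333,37.385) → (268.662,100.528) → (197.015,56.627)

[2] `<polygon>` regular polygon, #ff00ff→engrave S175 F4027: (116.116,68.048) → (122.771,84.098) → (140.092,82.728) → (144.142,65.832) → (129.324,56.759) → (116.116,68.048) (closed)

[3] `<path>` quadratic bezier, #ff00ff→engrave S175 F4027: (246.961,58.362) → (199.309,64.364) → (158.743,67.139) → (125.263,66.687) → (98.868,63.007)

[4] `<path>` line segment, #ff00ff→engrave S175 F4027: (279.853,17.324) → (113.274,92.214)

[5] `<polygon>` rectangle, #ff00ff→engrave S175 F4027: (11.592,135.402) → (69.377,135.402) → (69.377,62.132) → (11.592,62.132) → (11.592,135.402) (closed)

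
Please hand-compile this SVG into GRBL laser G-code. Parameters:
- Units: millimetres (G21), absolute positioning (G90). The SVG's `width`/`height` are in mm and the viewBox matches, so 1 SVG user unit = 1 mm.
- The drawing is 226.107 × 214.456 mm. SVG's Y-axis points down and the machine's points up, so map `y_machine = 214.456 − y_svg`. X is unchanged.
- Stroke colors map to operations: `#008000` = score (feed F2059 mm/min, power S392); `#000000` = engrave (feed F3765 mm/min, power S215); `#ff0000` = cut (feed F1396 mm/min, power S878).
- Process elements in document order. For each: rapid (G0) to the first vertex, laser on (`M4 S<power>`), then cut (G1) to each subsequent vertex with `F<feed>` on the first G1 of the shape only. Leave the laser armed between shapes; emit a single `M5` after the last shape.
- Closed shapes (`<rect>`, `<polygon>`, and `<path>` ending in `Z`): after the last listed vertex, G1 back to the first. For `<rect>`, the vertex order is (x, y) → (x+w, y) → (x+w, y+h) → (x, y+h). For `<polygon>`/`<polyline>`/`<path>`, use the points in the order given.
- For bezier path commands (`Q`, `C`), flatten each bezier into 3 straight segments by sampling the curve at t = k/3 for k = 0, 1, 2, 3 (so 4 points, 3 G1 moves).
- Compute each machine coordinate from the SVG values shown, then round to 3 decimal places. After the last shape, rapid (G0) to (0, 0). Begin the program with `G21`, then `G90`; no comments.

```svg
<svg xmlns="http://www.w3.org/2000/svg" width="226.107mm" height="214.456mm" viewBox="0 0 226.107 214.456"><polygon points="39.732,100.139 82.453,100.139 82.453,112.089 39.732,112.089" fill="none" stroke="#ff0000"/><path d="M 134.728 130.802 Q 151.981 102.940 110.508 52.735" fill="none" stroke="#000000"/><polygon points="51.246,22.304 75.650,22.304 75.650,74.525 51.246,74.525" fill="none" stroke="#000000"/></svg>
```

1 u = 1 mm; y_m = 214.456 − y.

[1] `<polygon>` rectangle, #ff0000→cut S878 F1396: (39.732,114.317) → (82.453,114.317) → (82.453,102.367) → (39.732,102.367) → (39.732,114.317) (closed)

[2] `<path>` quadratic bezier, #000000→engrave S215 F3765: (134.728,83.654) → (139.705,104.711) → (131.632,130.734) → (110.508,161.721)

[3] `<polygon>` rectangle, #000000→engrave S215 F3765: (51.246,192.152) → (75.650,192.152) → (75.650,139.931) → (51.246,139.931) → (51.246,192.152) (closed)

G21
G90
G0 X39.732 Y114.317
M4 S878
G1 X82.453 Y114.317 F1396
G1 X82.453 Y102.367
G1 X39.732 Y102.367
G1 X39.732 Y114.317
G0 X134.728 Y83.654
M4 S215
G1 X139.705 Y104.711 F3765
G1 X131.632 Y130.734
G1 X110.508 Y161.721
G0 X51.246 Y192.152
M4 S215
G1 X75.650 Y192.152 F3765
G1 X75.650 Y139.931
G1 X51.246 Y139.931
G1 X51.246 Y192.152
M5
G0 X0.000 Y0.000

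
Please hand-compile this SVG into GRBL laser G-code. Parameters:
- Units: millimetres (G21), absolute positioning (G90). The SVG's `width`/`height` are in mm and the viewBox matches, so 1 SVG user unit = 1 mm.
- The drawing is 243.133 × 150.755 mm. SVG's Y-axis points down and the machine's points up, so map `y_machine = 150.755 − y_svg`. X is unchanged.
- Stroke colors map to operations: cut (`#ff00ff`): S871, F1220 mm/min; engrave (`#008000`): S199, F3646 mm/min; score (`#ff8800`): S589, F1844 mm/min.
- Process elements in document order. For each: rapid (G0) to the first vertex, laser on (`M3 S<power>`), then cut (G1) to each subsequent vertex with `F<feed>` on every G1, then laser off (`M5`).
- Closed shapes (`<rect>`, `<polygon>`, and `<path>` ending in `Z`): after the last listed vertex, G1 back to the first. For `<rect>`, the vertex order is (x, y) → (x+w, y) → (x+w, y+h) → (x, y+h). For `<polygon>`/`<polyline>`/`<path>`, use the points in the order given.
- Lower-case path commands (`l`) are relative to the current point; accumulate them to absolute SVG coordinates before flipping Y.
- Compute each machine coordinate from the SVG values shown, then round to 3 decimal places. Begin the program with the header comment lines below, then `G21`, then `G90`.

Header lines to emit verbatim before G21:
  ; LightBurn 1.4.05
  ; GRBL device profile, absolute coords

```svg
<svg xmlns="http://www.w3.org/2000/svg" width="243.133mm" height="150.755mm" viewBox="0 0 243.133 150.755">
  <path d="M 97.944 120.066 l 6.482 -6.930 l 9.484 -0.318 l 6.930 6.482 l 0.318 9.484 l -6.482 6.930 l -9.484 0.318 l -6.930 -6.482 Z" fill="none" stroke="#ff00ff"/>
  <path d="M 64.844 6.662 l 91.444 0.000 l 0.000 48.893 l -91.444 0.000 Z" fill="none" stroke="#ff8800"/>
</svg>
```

viewBox `0 0 243.133 150.755` with mm width/height → 1 unit = 1 mm. Flip: y_m = 150.755 − y_svg.

**Shape 1** — `<path>` regular polygon, stroke `#ff00ff` → cut (S871, F1220). Machine vertices: (97.944,30.689) → (104.426,37.619) → (113.910,37.937) → (120.840,31.455) → (121.158,21.971) → (114.676,15.041) → (105.192,14.723) → (98.262,21.205) → (97.944,30.689). Closed: final G1 returns to the first vertex.

**Shape 2** — `<path>` rectangle, stroke `#ff8800` → score (S589, F1844). Machine vertices: (64.844,144.093) → (156.288,144.093) → (156.288,95.200) → (64.844,95.200) → (64.844,144.093). Closed: final G1 returns to the first vertex.

; LightBurn 1.4.05
; GRBL device profile, absolute coords
G21
G90
G0 X97.944 Y30.689
M3 S871
G1 X104.426 Y37.619 F1220
G1 X113.910 Y37.937 F1220
G1 X120.840 Y31.455 F1220
G1 X121.158 Y21.971 F1220
G1 X114.676 Y15.041 F1220
G1 X105.192 Y14.723 F1220
G1 X98.262 Y21.205 F1220
G1 X97.944 Y30.689 F1220
M5
G0 X64.844 Y144.093
M3 S589
G1 X156.288 Y144.093 F1844
G1 X156.288 Y95.200 F1844
G1 X64.844 Y95.200 F1844
G1 X64.844 Y144.093 F1844
M5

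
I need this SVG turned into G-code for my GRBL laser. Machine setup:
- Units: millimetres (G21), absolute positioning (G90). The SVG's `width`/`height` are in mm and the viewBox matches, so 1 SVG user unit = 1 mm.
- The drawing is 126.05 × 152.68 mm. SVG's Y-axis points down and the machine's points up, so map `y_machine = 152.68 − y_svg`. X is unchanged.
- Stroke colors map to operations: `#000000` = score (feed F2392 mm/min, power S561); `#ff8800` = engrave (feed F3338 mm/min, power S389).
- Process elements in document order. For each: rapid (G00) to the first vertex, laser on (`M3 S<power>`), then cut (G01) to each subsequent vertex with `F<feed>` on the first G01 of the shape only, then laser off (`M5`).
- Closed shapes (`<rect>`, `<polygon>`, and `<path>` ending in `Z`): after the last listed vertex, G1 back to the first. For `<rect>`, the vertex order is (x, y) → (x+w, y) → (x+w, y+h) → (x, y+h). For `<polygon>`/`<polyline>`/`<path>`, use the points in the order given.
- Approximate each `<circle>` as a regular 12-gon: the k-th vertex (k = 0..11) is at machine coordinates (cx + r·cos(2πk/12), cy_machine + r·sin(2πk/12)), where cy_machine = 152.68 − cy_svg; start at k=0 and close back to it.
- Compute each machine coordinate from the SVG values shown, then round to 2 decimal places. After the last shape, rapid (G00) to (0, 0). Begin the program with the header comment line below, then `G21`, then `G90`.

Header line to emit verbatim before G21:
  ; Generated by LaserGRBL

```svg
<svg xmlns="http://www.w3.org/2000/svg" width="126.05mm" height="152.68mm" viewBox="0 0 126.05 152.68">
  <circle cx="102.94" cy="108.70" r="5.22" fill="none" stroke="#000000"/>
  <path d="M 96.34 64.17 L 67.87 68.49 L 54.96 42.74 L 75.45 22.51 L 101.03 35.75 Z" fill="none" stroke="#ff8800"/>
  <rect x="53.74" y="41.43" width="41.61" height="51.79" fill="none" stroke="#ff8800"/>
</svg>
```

Since the viewBox matches the mm dimensions, user units are millimetres directly. The only transform is the Y-flip y_m = 152.68 − y_svg.

Shape 1 is a circle drawn with `<circle>`. Its stroke #000000 means score at S561, F2392. After flipping Y the toolpath is (108.16,43.98) → (107.46,46.59) → (105.55,48.50) → (102.94,49.20) → (100.33,48.50) → (98.42,46.59) → (97.72,43.98) → (98.42,41.37) → (100.33,39.46) → (102.94,38.76) → (105.55,39.46) → (107.46,41.37) → (108.16,43.98), returning to the start.

Shape 2 is a regular polygon drawn with `<path>`. Its stroke #ff8800 means engrave at S389, F3338. After flipping Y the toolpath is (96.34,88.51) → (67.87,84.19) → (54.96,109.94) → (75.45,130.17) → (101.03,116.93) → (96.34,88.51), returning to the start.

Shape 3 is a rectangle drawn with `<rect>`. Its stroke #ff8800 means engrave at S389, F3338. After flipping Y the toolpath is (53.74,111.25) → (95.35,111.25) → (95.35,59.46) → (53.74,59.46) → (53.74,111.25), returning to the start.

; Generated by LaserGRBL
G21
G90
G00 X108.16 Y43.98
M3 S561
G01 X107.46 Y46.59 F2392
G01 X105.55 Y48.50
G01 X102.94 Y49.20
G01 X100.33 Y48.50
G01 X98.42 Y46.59
G01 X97.72 Y43.98
G01 X98.42 Y41.37
G01 X100.33 Y39.46
G01 X102.94 Y38.76
G01 X105.55 Y39.46
G01 X107.46 Y41.37
G01 X108.16 Y43.98
M5
G00 X96.34 Y88.51
M3 S389
G01 X67.87 Y84.19 F3338
G01 X54.96 Y109.94
G01 X75.45 Y130.17
G01 X101.03 Y116.93
G01 X96.34 Y88.51
M5
G00 X53.74 Y111.25
M3 S389
G01 X95.35 Y111.25 F3338
G01 X95.35 Y59.46
G01 X53.74 Y59.46
G01 X53.74 Y111.25
M5
G00 X0.00 Y0.00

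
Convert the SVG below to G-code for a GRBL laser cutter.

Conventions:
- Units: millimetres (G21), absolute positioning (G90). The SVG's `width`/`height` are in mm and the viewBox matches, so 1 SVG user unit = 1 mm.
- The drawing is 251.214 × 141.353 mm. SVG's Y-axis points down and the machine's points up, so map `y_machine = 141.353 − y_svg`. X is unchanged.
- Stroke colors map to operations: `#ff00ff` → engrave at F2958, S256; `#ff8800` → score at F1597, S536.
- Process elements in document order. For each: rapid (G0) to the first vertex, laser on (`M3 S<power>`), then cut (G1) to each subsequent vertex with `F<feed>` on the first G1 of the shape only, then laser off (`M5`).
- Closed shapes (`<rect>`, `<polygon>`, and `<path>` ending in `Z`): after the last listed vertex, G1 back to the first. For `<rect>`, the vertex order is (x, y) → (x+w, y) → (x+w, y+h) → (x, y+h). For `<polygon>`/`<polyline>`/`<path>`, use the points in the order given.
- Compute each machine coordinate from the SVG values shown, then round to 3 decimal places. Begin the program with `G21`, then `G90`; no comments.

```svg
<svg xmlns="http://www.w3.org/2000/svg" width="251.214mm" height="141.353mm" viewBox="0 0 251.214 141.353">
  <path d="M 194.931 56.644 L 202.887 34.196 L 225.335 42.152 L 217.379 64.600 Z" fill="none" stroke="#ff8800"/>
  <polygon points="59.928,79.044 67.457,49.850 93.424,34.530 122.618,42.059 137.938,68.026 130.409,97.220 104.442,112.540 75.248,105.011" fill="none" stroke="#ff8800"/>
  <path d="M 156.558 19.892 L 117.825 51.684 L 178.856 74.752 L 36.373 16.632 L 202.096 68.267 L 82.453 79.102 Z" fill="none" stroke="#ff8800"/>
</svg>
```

viewBox `0 0 251.214 141.353` with mm width/height → 1 unit = 1 mm. Flip: y_m = 141.353 − y_svg.

**Shape 1** — `<path>` regular polygon, stroke `#ff8800` → score (S536, F1597). Machine vertices: (194.931,84.709) → (202.887,107.157) → (225.335,99.201) → (217.379,76.753) → (194.931,84.709). Closed: final G1 returns to the first vertex.

**Shape 2** — `<polygon>` regular polygon, stroke `#ff8800` → score (S536, F1597). Machine vertices: (59.928,62.309) → (67.457,91.503) → (93.424,106.823) → (122.618,99.294) → (137.938,73.327) → (130.409,44.133) → (104.442,28.813) → (75.248,36.342) → (59.928,62.309). Closed: final G1 returns to the first vertex.

**Shape 3** — `<path>` closed polygon, stroke `#ff8800` → score (S536, F1597). Machine vertices: (156.558,121.461) → (117.825,89.669) → (178.856,66.601) → (36.373,124.721) → (202.096,73.086) → (82.453,62.251) → (156.558,121.461). Closed: final G1 returns to the first vertex.

G21
G90
G0 X194.931 Y84.709
M3 S536
G1 X202.887 Y107.157 F1597
G1 X225.335 Y99.201
G1 X217.379 Y76.753
G1 X194.931 Y84.709
M5
G0 X59.928 Y62.309
M3 S536
G1 X67.457 Y91.503 F1597
G1 X93.424 Y106.823
G1 X122.618 Y99.294
G1 X137.938 Y73.327
G1 X130.409 Y44.133
G1 X104.442 Y28.813
G1 X75.248 Y36.342
G1 X59.928 Y62.309
M5
G0 X156.558 Y121.461
M3 S536
G1 X117.825 Y89.669 F1597
G1 X178.856 Y66.601
G1 X36.373 Y124.721
G1 X202.096 Y73.086
G1 X82.453 Y62.251
G1 X156.558 Y121.461
M5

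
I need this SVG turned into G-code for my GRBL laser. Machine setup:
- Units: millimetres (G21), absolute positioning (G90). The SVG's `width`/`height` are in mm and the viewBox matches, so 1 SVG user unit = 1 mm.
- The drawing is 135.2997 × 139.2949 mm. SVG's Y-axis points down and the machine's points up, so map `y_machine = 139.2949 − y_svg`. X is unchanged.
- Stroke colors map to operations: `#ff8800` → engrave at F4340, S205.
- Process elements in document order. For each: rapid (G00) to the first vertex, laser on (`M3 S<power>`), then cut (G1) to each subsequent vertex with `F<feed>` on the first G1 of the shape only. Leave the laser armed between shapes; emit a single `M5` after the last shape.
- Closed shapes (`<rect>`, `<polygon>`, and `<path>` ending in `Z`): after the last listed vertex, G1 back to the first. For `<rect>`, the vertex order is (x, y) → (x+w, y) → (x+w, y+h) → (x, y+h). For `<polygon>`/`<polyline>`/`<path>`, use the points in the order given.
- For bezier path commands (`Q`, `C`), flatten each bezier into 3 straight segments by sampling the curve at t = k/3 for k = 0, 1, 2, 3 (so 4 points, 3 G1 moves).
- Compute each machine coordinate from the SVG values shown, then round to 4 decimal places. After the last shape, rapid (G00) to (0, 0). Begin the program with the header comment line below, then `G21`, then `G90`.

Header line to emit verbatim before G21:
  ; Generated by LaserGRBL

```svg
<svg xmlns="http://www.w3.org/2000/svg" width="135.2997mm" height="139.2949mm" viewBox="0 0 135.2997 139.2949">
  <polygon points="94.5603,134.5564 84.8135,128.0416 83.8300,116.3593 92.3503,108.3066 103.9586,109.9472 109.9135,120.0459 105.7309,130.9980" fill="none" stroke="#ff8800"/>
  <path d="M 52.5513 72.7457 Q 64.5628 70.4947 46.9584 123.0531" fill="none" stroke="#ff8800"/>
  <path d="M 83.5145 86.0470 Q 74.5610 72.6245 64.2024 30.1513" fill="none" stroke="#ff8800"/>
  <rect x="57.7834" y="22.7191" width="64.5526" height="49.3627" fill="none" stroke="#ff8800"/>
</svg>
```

; Generated by LaserGRBL
G21
G90
G00 X94.5603 Y4.7385
M3 S205
G1 X84.8135 Y11.2533 F4340
G1 X83.8300 Y22.9356
G1 X92.3503 Y30.9883
G1 X103.9586 Y29.3477
G1 X109.9135 Y19.2490
G1 X105.7309 Y8.2969
G1 X94.5603 Y4.7385
G00 X52.5513 Y66.5492
M3 S205
G1 X57.2683 Y61.9599 F4340
G1 X55.4040 Y45.1908
G1 X46.9584 Y16.2418
G00 X83.5145 Y53.2479
M3 S205
G1 X77.3894 Y65.4241 F4340
G1 X70.9520 Y84.0560
G1 X64.2024 Y109.1436
G00 X57.7834 Y116.5758
M3 S205
G1 X122.3360 Y116.5758 F4340
G1 X122.3360 Y67.2131
G1 X57.7834 Y67.2131
G1 X57.7834 Y116.5758
M5
G00 X0.0000 Y0.0000

viewBox `0 0 135.2997 139.2949` with mm width/height → 1 unit = 1 mm. Flip: y_m = 139.2949 − y_svg.

**Shape 1** — `<polygon>` regular polygon, stroke `#ff8800` → engrave (S205, F4340). Machine vertices: (94.5603,4.7385) → (84.8135,11.2533) → (83.8300,22.9356) → (92.3503,30.9883) → (103.9586,29.3477) → (109.9135,19.2490) → (105.7309,8.2969) → (94.5603,4.7385). Closed: final G1 returns to the first vertex.

**Shape 2** — `<path>` quadratic bezier, stroke `#ff8800` → engrave (S205, F4340). Control points (SVG): P0=(52.5513,72.7457), P1=(64.5628,70.4947), P2=(46.9584,123.0531); sampled at t=k/3. Machine vertices: (52.5513,66.5492) → (57.2683,61.9599) → (55.4040,45.1908) → (46.9584,16.2418). Open path.

**Shape 3** — `<path>` quadratic bezier, stroke `#ff8800` → engrave (S205, F4340). Control points (SVG): P0=(83.5145,86.0470), P1=(74.5610,72.6245), P2=(64.2024,30.1513); sampled at t=k/3. Machine vertices: (83.5145,53.2479) → (77.3894,65.4241) → (70.9520,84.0560) → (64.2024,109.1436). Open path.

**Shape 4** — `<rect>` rectangle, stroke `#ff8800` → engrave (S205, F4340). Machine vertices: (57.7834,116.5758) → (122.3360,116.5758) → (122.3360,67.2131) → (57.7834,67.2131) → (57.7834,116.5758). Closed: final G1 returns to the first vertex.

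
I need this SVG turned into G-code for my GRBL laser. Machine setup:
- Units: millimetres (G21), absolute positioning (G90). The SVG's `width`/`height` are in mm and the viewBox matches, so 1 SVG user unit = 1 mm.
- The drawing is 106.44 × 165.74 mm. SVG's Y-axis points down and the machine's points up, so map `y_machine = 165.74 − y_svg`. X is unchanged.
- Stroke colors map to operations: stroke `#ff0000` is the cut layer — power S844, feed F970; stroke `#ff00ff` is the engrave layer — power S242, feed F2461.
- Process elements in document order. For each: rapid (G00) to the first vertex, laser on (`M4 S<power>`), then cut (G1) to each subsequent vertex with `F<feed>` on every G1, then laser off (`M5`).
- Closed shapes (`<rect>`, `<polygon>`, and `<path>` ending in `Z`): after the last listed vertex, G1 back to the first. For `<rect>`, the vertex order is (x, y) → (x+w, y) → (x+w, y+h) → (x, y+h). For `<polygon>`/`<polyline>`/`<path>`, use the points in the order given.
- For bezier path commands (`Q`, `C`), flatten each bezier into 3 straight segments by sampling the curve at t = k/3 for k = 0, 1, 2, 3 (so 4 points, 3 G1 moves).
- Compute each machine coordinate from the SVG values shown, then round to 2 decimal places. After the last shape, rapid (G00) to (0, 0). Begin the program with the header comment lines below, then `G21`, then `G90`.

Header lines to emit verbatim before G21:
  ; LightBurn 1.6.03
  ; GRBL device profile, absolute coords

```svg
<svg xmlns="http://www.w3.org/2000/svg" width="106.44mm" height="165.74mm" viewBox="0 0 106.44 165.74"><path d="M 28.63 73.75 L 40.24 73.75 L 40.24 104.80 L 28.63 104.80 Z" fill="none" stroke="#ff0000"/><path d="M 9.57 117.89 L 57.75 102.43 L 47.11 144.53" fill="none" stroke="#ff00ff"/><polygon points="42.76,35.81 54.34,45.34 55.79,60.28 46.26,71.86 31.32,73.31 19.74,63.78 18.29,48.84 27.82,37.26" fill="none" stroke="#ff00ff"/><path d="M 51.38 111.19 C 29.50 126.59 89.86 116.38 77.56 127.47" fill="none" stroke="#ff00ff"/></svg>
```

viewBox `0 0 106.44 165.74` with mm width/height → 1 unit = 1 mm. Flip: y_m = 165.74 − y_svg.

**Shape 1** — `<path>` rectangle, stroke `#ff0000` → cut (S844, F970). Machine vertices: (28.63,91.99) → (40.24,91.99) → (40.24,60.94) → (28.63,60.94) → (28.63,91.99). Closed: final G1 returns to the first vertex.

**Shape 2** — `<path>` open polyline, stroke `#ff00ff` → engrave (S242, F2461). Machine vertices: (9.57,47.85) → (57.75,63.31) → (47.11,21.21). Open path.

**Shape 3** — `<polygon>` regular polygon, stroke `#ff00ff` → engrave (S242, F2461). Machine vertices: (42.76,129.93) → (54.34,120.40) → (55.79,105.46) → (46.26,93.88) → (31.32,92.43) → (19.74,101.96) → (18.29,116.90) → (27.82,128.48) → (42.76,129.93). Closed: final G1 returns to the first vertex.

**Shape 4** — `<path>` cubic bezier, stroke `#ff00ff` → engrave (S242, F2461). Control points (SVG): P0=(51.38,111.19), P1=(29.50,126.59), P2=(89.86,116.38), P3=(77.56,127.47); sampled at t=k/3. Machine vertices: (51.38,54.55) → (51.18,45.95) → (71.38,44.00) → (77.56,38.27). Open path.

; LightBurn 1.6.03
; GRBL device profile, absolute coords
G21
G90
G00 X28.63 Y91.99
M4 S844
G1 X40.24 Y91.99 F970
G1 X40.24 Y60.94 F970
G1 X28.63 Y60.94 F970
G1 X28.63 Y91.99 F970
M5
G00 X9.57 Y47.85
M4 S242
G1 X57.75 Y63.31 F2461
G1 X47.11 Y21.21 F2461
M5
G00 X42.76 Y129.93
M4 S242
G1 X54.34 Y120.40 F2461
G1 X55.79 Y105.46 F2461
G1 X46.26 Y93.88 F2461
G1 X31.32 Y92.43 F2461
G1 X19.74 Y101.96 F2461
G1 X18.29 Y116.90 F2461
G1 X27.82 Y128.48 F2461
G1 X42.76 Y129.93 F2461
M5
G00 X51.38 Y54.55
M4 S242
G1 X51.18 Y45.95 F2461
G1 X71.38 Y44.00 F2461
G1 X77.56 Y38.27 F2461
M5
G00 X0.00 Y0.00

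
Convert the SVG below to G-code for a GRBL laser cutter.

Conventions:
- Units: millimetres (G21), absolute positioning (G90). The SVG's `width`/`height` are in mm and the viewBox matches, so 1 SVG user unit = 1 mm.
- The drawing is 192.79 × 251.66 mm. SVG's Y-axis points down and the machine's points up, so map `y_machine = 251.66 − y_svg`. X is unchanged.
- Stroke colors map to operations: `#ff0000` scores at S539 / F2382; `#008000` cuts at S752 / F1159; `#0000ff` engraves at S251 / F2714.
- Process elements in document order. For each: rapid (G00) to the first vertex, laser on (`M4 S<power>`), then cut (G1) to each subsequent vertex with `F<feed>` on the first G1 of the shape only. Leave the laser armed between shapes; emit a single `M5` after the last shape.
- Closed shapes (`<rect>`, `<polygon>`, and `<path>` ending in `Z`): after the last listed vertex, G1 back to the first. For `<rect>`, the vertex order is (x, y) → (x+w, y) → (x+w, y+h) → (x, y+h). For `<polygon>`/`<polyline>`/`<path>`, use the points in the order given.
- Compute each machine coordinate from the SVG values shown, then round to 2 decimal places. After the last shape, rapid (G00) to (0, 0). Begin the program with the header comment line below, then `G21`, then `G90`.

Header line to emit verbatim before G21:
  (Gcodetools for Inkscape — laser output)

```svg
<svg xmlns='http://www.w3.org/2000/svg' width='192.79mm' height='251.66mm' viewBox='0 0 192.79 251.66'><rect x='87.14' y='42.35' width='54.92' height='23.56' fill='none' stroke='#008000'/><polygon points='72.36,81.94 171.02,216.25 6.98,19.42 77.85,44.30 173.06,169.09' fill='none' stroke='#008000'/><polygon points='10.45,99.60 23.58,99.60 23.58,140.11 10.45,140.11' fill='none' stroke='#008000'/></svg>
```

(Gcodetools for Inkscape — laser output)
G21
G90
G00 X87.14 Y209.31
M4 S752
G1 X142.06 Y209.31 F1159
G1 X142.06 Y185.75
G1 X87.14 Y185.75
G1 X87.14 Y209.31
G00 X72.36 Y169.72
M4 S752
G1 X171.02 Y35.41 F1159
G1 X6.98 Y232.24
G1 X77.85 Y207.36
G1 X173.06 Y82.57
G1 X72.36 Y169.72
G00 X10.45 Y152.06
M4 S752
G1 X23.58 Y152.06 F1159
G1 X23.58 Y111.55
G1 X10.45 Y111.55
G1 X10.45 Y152.06
M5
G00 X0.00 Y0.00

1 u = 1 mm; y_m = 251.66 − y.

[1] `<rect>` rectangle, #008000→cut S752 F1159: (87.14,209.31) → (142.06,209.31) → (142.06,185.75) → (87.14,185.75) → (87.14,209.31) (closed)

[2] `<polygon>` closed polygon, #008000→cut S752 F1159: (72.36,169.72) → (171.02,35.41) → (6.98,232.24) → (77.85,207.36) → (173.06,82.57) → (72.36,169.72) (closed)

[3] `<polygon>` rectangle, #008000→cut S752 F1159: (10.45,152.06) → (23.58,152.06) → (23.58,111.55) → (10.45,111.55) → (10.45,152.06) (closed)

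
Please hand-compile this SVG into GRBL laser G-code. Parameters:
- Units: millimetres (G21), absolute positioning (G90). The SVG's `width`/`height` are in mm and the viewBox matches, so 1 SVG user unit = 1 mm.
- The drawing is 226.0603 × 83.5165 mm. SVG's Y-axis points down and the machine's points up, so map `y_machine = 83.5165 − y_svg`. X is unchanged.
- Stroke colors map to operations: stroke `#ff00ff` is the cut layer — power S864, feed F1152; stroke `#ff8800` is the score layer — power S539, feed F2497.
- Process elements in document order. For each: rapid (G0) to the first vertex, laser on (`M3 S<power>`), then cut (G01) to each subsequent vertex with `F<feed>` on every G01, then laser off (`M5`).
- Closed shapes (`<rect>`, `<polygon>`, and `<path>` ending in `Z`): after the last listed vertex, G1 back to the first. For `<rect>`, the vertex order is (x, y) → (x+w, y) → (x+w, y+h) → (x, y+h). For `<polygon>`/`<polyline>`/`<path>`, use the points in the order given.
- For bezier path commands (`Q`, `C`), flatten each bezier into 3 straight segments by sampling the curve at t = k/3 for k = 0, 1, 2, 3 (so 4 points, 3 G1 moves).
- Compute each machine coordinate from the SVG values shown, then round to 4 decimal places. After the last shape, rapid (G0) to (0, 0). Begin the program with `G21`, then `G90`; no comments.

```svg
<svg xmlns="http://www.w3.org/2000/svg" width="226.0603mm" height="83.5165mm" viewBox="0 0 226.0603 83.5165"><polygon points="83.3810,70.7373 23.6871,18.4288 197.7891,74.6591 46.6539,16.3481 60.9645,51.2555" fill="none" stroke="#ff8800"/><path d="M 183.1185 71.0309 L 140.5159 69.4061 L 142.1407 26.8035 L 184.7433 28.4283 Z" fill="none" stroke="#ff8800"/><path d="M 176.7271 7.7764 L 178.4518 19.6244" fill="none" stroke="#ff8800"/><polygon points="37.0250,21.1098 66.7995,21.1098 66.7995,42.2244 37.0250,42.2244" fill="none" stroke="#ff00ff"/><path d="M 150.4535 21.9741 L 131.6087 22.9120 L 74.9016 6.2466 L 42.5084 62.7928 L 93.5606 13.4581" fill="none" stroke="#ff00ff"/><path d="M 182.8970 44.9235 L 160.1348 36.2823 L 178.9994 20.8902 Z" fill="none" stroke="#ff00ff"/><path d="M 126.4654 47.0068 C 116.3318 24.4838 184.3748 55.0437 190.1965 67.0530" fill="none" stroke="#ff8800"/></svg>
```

G21
G90
G0 X83.3810 Y12.7792
M3 S539
G01 X23.6871 Y65.0877 F2497
G01 X197.7891 Y8.8574 F2497
G01 X46.6539 Y67.1684 F2497
G01 X60.9645 Y32.2610 F2497
G01 X83.3810 Y12.7792 F2497
M5
G0 X183.1185 Y12.4856
M3 S539
G01 X140.5159 Y14.1104 F2497
G01 X142.1407 Y56.7130 F2497
G01 X184.7433 Y55.0882 F2497
G01 X183.1185 Y12.4856 F2497
M5
G0 X176.7271 Y75.7401
M3 S539
G01 X178.4518 Y63.8921 F2497
M5
G0 X37.0250 Y62.4067
M3 S864
G01 X66.7995 Y62.4067 F1152
G01 X66.7995 Y41.2921 F1152
G01 X37.0250 Y41.2921 F1152
G01 X37.0250 Y62.4067 F1152
M5
G0 X150.4535 Y61.5424
M3 S864
G01 X131.6087 Y60.6045 F1152
G01 X74.9016 Y77.2699 F1152
G01 X42.5084 Y20.7237 F1152
G01 X93.5606 Y70.0584 F1152
M5
G0 X182.8970 Y38.5930
M3 S864
G01 X160.1348 Y47.2342 F1152
G01 X178.9994 Y62.6263 F1152
G01 X182.8970 Y38.5930 F1152
M5
G0 X126.4654 Y36.5097
M3 S539
G01 X137.1907 Y43.9915 F2497
G01 X168.8343 Y32.0032 F2497
G01 X190.1965 Y16.4635 F2497
M5
G0 X0.0000 Y0.0000

viewBox `0 0 226.0603 83.5165` with mm width/height → 1 unit = 1 mm. Flip: y_m = 83.5165 − y_svg.

**Shape 1** — `<polygon>` closed polygon, stroke `#ff8800` → score (S539, F2497). Machine vertices: (83.3810,12.7792) → (23.6871,65.0877) → (197.7891,8.8574) → (46.6539,67.1684) → (60.9645,32.2610) → (83.3810,12.7792). Closed: final G1 returns to the first vertex.

**Shape 2** — `<path>` regular polygon, stroke `#ff8800` → score (S539, F2497). Machine vertices: (183.1185,12.4856) → (140.5159,14.1104) → (142.1407,56.7130) → (184.7433,55.0882) → (183.1185,12.4856). Closed: final G1 returns to the first vertex.

**Shape 3** — `<path>` line segment, stroke `#ff8800` → score (S539, F2497). Machine vertices: (176.7271,75.7401) → (178.4518,63.8921). Open path.

**Shape 4** — `<polygon>` rectangle, stroke `#ff00ff` → cut (S864, F1152). Machine vertices: (37.0250,62.4067) → (66.7995,62.4067) → (66.7995,41.2921) → (37.0250,41.2921) → (37.0250,62.4067). Closed: final G1 returns to the first vertex.

**Shape 5** — `<path>` open polyline, stroke `#ff00ff` → cut (S864, F1152). Machine vertices: (150.4535,61.5424) → (131.6087,60.6045) → (74.9016,77.2699) → (42.5084,20.7237) → (93.5606,70.0584). Open path.

**Shape 6** — `<path>` regular polygon, stroke `#ff00ff` → cut (S864, F1152). Machine vertices: (182.8970,38.5930) → (160.1348,47.2342) → (178.9994,62.6263) → (182.8970,38.5930). Closed: final G1 returns to the first vertex.

**Shape 7** — `<path>` cubic bezier, stroke `#ff8800` → score (S539, F2497). Control points (SVG): P0=(126.4654,47.0068), P1=(116.3318,24.4838), P2=(184.3748,55.0437), P3=(190.1965,67.0530); sampled at t=k/3. Machine vertices: (126.4654,36.5097) → (137.1907,43.9915) → (168.8343,32.0032) → (190.1965,16.4635). Open path.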